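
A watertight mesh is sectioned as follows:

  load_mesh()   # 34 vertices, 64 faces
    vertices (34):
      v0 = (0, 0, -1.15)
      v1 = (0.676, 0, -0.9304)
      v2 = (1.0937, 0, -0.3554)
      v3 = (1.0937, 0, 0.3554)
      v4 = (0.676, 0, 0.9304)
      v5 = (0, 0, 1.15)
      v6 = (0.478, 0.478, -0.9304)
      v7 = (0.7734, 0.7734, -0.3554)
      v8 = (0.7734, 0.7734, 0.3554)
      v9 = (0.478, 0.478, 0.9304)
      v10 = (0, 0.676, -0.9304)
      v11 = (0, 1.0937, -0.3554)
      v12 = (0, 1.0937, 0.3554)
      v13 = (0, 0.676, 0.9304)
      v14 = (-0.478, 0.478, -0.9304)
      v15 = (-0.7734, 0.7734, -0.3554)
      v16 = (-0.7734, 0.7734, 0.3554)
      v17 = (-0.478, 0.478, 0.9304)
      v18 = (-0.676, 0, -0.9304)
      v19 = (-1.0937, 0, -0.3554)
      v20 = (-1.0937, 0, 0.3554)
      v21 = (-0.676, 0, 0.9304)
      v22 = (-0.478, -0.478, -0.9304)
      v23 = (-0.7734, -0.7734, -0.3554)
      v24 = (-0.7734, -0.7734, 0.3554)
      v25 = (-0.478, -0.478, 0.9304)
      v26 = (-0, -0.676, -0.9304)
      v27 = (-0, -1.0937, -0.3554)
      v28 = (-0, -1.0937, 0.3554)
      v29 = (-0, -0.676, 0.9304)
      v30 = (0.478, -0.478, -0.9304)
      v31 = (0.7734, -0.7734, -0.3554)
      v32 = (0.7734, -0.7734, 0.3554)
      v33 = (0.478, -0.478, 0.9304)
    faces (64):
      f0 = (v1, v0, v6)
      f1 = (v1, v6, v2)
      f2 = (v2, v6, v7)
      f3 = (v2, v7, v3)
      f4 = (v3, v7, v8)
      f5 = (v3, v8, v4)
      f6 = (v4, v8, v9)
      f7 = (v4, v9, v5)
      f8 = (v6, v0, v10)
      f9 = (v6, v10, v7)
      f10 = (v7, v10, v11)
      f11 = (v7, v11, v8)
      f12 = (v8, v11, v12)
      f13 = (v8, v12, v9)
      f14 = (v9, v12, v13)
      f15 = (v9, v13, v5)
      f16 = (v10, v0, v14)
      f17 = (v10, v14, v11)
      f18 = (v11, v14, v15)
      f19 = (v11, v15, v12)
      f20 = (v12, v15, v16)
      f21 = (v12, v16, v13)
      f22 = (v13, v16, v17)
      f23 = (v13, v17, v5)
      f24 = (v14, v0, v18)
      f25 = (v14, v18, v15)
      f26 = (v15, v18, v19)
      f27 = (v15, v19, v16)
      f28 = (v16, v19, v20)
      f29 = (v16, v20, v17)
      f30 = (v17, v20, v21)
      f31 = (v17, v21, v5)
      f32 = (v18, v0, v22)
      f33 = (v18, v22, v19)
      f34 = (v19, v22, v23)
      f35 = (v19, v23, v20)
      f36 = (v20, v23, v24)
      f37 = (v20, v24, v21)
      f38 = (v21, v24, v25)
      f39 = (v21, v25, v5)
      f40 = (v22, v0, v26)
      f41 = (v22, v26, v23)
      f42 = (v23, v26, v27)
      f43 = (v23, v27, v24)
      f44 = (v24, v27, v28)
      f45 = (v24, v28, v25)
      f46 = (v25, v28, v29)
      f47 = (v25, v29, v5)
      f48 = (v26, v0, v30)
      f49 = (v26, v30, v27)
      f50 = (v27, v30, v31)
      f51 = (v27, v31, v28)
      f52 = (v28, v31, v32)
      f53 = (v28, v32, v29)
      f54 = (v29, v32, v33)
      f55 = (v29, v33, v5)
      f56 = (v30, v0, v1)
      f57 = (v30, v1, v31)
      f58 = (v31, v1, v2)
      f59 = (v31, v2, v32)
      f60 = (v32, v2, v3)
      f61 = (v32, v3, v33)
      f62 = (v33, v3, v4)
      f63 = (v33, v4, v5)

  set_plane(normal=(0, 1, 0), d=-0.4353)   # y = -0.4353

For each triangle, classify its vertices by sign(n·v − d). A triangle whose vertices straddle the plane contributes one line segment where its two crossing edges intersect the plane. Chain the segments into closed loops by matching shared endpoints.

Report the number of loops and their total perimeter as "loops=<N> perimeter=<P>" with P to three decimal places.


Straddling triangles (20 of 64):
  (v18,v0,v22) [++-] → (-0.4353, -0.4353, -0.950017)–(-0.495687, -0.4353, -0.9304)  len=0.0635
  (v18,v22,v19) [+-+] → (-0.495687, -0.4353, -0.9304)–(-0.533001, -0.4353, -0.879035)  len=0.0635
  (v19,v22,v23) [+--] → (-0.533001, -0.4353, -0.879035)–(-0.913423, -0.4353, -0.3554)  len=0.6472
  (v19,v23,v20) [+-+] → (-0.913423, -0.4353, -0.3554)–(-0.913423, -0.4353, -0.0446663)  len=0.3107
  (v20,v23,v24) [+--] → (-0.913423, -0.4353, -0.0446663)–(-0.913423, -0.4353, 0.3554)  len=0.4001
  (v20,v24,v21) [+-+] → (-0.913423, -0.4353, 0.3554)–(-0.730821, -0.4353, 0.606767)  len=0.3107
  (v21,v24,v25) [+--] → (-0.730821, -0.4353, 0.606767)–(-0.495687, -0.4353, 0.9304)  len=0.4000
  (v21,v25,v5) [+-+] → (-0.495687, -0.4353, 0.9304)–(-0.4353, -0.4353, 0.950017)  len=0.0635
  (v22,v0,v26) [-+-] → (-0.4353, -0.4353, -0.950017)–(0, -0.4353, -1.00859)  len=0.4392
  (v25,v29,v5) [--+] → (0, -0.4353, 1.00859)–(-0.4353, -0.4353, 0.950017)  len=0.4392
  (v26,v0,v30) [-+-] → (0, -0.4353, -1.00859)–(0.4353, -0.4353, -0.950017)  len=0.4392
  (v29,v33,v5) [--+] → (0.4353, -0.4353, 0.950017)–(0, -0.4353, 1.00859)  len=0.4392
  (v30,v0,v1) [-++] → (0.4353, -0.4353, -0.950017)–(0.495687, -0.4353, -0.9304)  len=0.0635
  (v30,v1,v31) [-+-] → (0.495687, -0.4353, -0.9304)–(0.730821, -0.4353, -0.606767)  len=0.4000
  (v31,v1,v2) [-++] → (0.730821, -0.4353, -0.606767)–(0.913423, -0.4353, -0.3554)  len=0.3107
  (v31,v2,v32) [-+-] → (0.913423, -0.4353, -0.3554)–(0.913423, -0.4353, 0.0446663)  len=0.4001
  (v32,v2,v3) [-++] → (0.913423, -0.4353, 0.0446663)–(0.913423, -0.4353, 0.3554)  len=0.3107
  (v32,v3,v33) [-+-] → (0.913423, -0.4353, 0.3554)–(0.533001, -0.4353, 0.879035)  len=0.6472
  (v33,v3,v4) [-++] → (0.533001, -0.4353, 0.879035)–(0.495687, -0.4353, 0.9304)  len=0.0635
  (v33,v4,v5) [-++] → (0.495687, -0.4353, 0.9304)–(0.4353, -0.4353, 0.950017)  len=0.0635

Chained into 1 loop(s):
  loop 1: 20 segments, perimeter = 6.2754
Total perimeter = 6.275

loops=1 perimeter=6.275


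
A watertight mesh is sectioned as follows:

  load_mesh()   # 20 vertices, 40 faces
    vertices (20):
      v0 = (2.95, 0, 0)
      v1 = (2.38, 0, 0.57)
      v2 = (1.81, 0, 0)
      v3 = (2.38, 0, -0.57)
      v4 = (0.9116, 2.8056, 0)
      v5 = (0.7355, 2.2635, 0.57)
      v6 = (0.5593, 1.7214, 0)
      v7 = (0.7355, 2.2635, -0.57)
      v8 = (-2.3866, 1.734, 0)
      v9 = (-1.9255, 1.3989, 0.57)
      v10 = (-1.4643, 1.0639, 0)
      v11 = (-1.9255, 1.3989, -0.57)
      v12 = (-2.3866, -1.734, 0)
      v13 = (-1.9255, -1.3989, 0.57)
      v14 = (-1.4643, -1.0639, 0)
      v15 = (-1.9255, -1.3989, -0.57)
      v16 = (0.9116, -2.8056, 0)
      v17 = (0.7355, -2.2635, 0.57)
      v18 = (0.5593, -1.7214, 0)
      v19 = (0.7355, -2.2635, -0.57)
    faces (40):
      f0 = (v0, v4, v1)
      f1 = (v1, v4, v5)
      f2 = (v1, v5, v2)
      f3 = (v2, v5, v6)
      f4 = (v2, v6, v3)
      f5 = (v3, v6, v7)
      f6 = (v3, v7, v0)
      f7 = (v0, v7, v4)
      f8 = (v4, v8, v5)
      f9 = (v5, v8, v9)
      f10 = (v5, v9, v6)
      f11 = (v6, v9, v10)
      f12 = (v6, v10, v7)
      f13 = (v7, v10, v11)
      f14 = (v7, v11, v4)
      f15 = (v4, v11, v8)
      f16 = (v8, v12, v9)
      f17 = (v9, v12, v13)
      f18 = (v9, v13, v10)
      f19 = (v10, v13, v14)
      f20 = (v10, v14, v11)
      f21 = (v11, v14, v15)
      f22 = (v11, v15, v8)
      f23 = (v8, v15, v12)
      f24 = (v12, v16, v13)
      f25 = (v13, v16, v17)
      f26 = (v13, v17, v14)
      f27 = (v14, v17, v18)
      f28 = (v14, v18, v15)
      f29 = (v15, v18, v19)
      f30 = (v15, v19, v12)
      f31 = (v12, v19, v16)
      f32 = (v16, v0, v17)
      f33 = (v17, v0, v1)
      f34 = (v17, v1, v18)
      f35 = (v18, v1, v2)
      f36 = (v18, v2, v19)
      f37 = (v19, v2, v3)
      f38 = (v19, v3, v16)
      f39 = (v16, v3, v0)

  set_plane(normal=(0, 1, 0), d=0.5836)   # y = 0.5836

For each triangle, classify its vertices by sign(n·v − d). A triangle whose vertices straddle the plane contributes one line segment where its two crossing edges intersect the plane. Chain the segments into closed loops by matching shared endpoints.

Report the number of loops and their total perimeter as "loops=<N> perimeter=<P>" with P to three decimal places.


loops=2 perimeter=6.157

Straddling triangles (16 of 40):
  (v0,v4,v1) [-+-] → (2.52599, 0.5836, 0)–(2.07455, 0.5836, 0.451433)  len=0.6384
  (v1,v4,v5) [-++] → (2.07455, 0.5836, 0.451433)–(1.956, 0.5836, 0.57)  len=0.1677
  (v1,v5,v2) [-+-] → (1.956, 0.5836, 0.57)–(1.53296, 0.5836, 0.146964)  len=0.5983
  (v2,v5,v6) [-++] → (1.53296, 0.5836, 0.146964)–(1.38598, 0.5836, 0)  len=0.2079
  (v2,v6,v3) [-+-] → (1.38598, 0.5836, 0)–(1.76273, 0.5836, -0.376755)  len=0.5328
  (v3,v6,v7) [-++] → (1.76273, 0.5836, -0.376755)–(1.956, 0.5836, -0.57)  len=0.2733
  (v3,v7,v0) [-+-] → (1.956, 0.5836, -0.57)–(2.37903, 0.5836, -0.146964)  len=0.5983
  (v0,v7,v4) [-++] → (2.37903, 0.5836, -0.146964)–(2.52599, 0.5836, 0)  len=0.2078
  (v8,v12,v9) [+-+] → (-2.3866, 0.5836, 0)–(-2.0455, 0.5836, 0.421664)  len=0.5424
  (v9,v12,v13) [+--] → (-2.0455, 0.5836, 0.421664)–(-1.9255, 0.5836, 0.57)  len=0.1908
  (v9,v13,v10) [+-+] → (-1.9255, 0.5836, 0.57)–(-1.55424, 0.5836, 0.111162)  len=0.5902
  (v10,v13,v14) [+--] → (-1.55424, 0.5836, 0.111162)–(-1.4643, 0.5836, 0)  len=0.1430
  (v10,v14,v11) [+-+] → (-1.4643, 0.5836, 0)–(-1.77282, 0.5836, -0.381304)  len=0.4905
  (v11,v14,v15) [+--] → (-1.77282, 0.5836, -0.381304)–(-1.9255, 0.5836, -0.57)  len=0.2427
  (v11,v15,v8) [+-+] → (-1.9255, 0.5836, -0.57)–(-2.21728, 0.5836, -0.209304)  len=0.4639
  (v8,v15,v12) [+--] → (-2.21728, 0.5836, -0.209304)–(-2.3866, 0.5836, 0)  len=0.2692

Chained into 2 loop(s):
  loop 1: 8 segments, perimeter = 3.2244
  loop 2: 8 segments, perimeter = 2.9327
Total perimeter = 6.157


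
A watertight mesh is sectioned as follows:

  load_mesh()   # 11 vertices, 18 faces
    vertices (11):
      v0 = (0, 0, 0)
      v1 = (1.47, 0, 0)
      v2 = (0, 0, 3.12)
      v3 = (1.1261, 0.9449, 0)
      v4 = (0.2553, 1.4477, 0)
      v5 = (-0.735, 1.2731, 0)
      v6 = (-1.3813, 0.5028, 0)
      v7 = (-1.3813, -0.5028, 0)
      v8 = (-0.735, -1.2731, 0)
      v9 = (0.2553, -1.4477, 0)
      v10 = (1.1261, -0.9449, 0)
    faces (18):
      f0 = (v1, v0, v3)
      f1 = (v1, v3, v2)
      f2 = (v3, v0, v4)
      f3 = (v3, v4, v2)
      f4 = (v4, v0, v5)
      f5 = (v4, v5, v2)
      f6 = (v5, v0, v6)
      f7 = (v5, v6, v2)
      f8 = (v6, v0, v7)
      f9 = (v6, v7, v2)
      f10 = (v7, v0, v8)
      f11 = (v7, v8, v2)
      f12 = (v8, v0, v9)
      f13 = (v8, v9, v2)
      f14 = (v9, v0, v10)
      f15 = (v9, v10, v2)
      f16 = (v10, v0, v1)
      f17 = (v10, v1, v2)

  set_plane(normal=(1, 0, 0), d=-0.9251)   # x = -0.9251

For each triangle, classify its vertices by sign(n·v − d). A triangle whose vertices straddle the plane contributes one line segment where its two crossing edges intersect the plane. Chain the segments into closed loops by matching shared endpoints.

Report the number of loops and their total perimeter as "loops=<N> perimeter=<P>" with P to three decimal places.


loops=1 perimeter=5.269

Straddling triangles (6 of 18):
  (v5,v0,v6) [++-] → (-0.9251, 0.336741, 0)–(-0.9251, 1.04653, 0)  len=0.7098
  (v5,v6,v2) [+-+] → (-0.9251, 1.04653, 0)–(-0.9251, 0.336741, 1.03044)  len=1.2512
  (v6,v0,v7) [-+-] → (-0.9251, 0.336741, 0)–(-0.9251, -0.336741, 0)  len=0.6735
  (v6,v7,v2) [--+] → (-0.9251, -0.336741, 1.03044)–(-0.9251, 0.336741, 1.03044)  len=0.6735
  (v7,v0,v8) [-++] → (-0.9251, -0.336741, 0)–(-0.9251, -1.04653, 0)  len=0.7098
  (v7,v8,v2) [-++] → (-0.9251, -1.04653, 0)–(-0.9251, -0.336741, 1.03044)  len=1.2512

Chained into 1 loop(s):
  loop 1: 6 segments, perimeter = 5.2690
Total perimeter = 5.269


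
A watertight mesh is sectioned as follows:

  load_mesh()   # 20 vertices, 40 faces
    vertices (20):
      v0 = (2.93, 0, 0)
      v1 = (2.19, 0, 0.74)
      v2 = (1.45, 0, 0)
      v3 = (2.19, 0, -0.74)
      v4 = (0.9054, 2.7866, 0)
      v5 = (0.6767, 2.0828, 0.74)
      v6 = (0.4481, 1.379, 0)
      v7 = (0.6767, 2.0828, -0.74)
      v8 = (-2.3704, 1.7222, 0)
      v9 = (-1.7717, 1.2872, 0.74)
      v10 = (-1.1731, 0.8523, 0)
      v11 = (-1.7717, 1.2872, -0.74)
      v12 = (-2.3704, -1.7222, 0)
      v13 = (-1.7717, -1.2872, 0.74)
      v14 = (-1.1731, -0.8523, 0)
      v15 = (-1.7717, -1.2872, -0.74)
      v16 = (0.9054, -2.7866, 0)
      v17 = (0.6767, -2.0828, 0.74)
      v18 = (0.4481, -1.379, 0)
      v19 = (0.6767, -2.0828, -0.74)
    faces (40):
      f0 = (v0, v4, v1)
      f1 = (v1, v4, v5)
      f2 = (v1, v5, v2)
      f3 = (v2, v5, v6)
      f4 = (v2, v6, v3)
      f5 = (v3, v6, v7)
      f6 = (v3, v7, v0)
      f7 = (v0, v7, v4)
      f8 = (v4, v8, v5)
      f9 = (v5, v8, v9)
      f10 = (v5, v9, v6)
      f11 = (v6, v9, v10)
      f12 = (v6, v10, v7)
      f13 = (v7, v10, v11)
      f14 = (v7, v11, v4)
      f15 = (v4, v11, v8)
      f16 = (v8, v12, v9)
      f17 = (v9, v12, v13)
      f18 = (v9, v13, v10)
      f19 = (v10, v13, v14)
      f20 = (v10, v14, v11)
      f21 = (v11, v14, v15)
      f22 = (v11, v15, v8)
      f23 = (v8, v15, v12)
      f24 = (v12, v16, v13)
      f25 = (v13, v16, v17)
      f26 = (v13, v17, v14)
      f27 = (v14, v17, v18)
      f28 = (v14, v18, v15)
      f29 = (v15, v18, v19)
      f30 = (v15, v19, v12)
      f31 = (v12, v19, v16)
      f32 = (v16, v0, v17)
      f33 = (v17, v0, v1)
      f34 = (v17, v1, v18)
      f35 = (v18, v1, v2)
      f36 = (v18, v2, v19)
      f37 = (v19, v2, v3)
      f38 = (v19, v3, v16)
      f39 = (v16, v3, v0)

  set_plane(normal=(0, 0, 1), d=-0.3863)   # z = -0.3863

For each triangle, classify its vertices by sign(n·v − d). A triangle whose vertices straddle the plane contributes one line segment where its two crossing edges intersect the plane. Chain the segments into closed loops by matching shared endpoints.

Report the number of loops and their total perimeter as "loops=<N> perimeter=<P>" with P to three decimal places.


loops=2 perimeter=25.745

Straddling triangles (20 of 40):
  (v2,v6,v3) [++-] → (1.35742, 0.659125, -0.3863)–(1.8363, 0, -0.3863)  len=0.8147
  (v3,v6,v7) [-+-] → (1.35742, 0.659125, -0.3863)–(0.567435, 1.7464, -0.3863)  len=1.3440
  (v3,v7,v0) [--+] → (1.75372, 1.08728, -0.3863)–(2.5437, 0, -0.3863)  len=1.3440
  (v0,v7,v4) [+-+] → (1.75372, 1.08728, -0.3863)–(0.786012, 2.4192, -0.3863)  len=1.6463
  (v6,v10,v7) [++-] → (-0.207454, 1.49465, -0.3863)–(0.567435, 1.7464, -0.3863)  len=0.8148
  (v7,v10,v11) [-+-] → (-0.207454, 1.49465, -0.3863)–(-1.48559, 1.07933, -0.3863)  len=1.3439
  (v7,v11,v4) [--+] → (-0.492119, 2.00387, -0.3863)–(0.786012, 2.4192, -0.3863)  len=1.3439
  (v4,v11,v8) [+-+] → (-0.492119, 2.00387, -0.3863)–(-2.05786, 1.49512, -0.3863)  len=1.6463
  (v10,v14,v11) [++-] → (-1.48559, 0.264577, -0.3863)–(-1.48559, 1.07933, -0.3863)  len=0.8148
  (v11,v14,v15) [-+-] → (-1.48559, 0.264577, -0.3863)–(-1.48559, -1.07933, -0.3863)  len=1.3439
  (v11,v15,v8) [--+] → (-2.05786, 0.151212, -0.3863)–(-2.05786, 1.49512, -0.3863)  len=1.3439
  (v8,v15,v12) [+-+] → (-2.05786, 0.151212, -0.3863)–(-2.05786, -1.49512, -0.3863)  len=1.6463
  (v14,v18,v15) [++-] → (-0.710696, -1.33108, -0.3863)–(-1.48559, -1.07933, -0.3863)  len=0.8148
  (v15,v18,v19) [-+-] → (-0.710696, -1.33108, -0.3863)–(0.567435, -1.7464, -0.3863)  len=1.3439
  (v15,v19,v12) [--+] → (-0.779731, -1.91044, -0.3863)–(-2.05786, -1.49512, -0.3863)  len=1.3439
  (v12,v19,v16) [+-+] → (-0.779731, -1.91044, -0.3863)–(0.786012, -2.4192, -0.3863)  len=1.6463
  (v18,v2,v19) [++-] → (1.04632, -1.08728, -0.3863)–(0.567435, -1.7464, -0.3863)  len=0.8147
  (v19,v2,v3) [-+-] → (1.04632, -1.08728, -0.3863)–(1.8363, 0, -0.3863)  len=1.3440
  (v19,v3,v16) [--+] → (1.576, -1.33192, -0.3863)–(0.786012, -2.4192, -0.3863)  len=1.3440
  (v16,v3,v0) [+-+] → (1.576, -1.33192, -0.3863)–(2.5437, 0, -0.3863)  len=1.6463

Chained into 2 loop(s):
  loop 1: 10 segments, perimeter = 10.7934
  loop 2: 10 segments, perimeter = 14.9513
Total perimeter = 25.745


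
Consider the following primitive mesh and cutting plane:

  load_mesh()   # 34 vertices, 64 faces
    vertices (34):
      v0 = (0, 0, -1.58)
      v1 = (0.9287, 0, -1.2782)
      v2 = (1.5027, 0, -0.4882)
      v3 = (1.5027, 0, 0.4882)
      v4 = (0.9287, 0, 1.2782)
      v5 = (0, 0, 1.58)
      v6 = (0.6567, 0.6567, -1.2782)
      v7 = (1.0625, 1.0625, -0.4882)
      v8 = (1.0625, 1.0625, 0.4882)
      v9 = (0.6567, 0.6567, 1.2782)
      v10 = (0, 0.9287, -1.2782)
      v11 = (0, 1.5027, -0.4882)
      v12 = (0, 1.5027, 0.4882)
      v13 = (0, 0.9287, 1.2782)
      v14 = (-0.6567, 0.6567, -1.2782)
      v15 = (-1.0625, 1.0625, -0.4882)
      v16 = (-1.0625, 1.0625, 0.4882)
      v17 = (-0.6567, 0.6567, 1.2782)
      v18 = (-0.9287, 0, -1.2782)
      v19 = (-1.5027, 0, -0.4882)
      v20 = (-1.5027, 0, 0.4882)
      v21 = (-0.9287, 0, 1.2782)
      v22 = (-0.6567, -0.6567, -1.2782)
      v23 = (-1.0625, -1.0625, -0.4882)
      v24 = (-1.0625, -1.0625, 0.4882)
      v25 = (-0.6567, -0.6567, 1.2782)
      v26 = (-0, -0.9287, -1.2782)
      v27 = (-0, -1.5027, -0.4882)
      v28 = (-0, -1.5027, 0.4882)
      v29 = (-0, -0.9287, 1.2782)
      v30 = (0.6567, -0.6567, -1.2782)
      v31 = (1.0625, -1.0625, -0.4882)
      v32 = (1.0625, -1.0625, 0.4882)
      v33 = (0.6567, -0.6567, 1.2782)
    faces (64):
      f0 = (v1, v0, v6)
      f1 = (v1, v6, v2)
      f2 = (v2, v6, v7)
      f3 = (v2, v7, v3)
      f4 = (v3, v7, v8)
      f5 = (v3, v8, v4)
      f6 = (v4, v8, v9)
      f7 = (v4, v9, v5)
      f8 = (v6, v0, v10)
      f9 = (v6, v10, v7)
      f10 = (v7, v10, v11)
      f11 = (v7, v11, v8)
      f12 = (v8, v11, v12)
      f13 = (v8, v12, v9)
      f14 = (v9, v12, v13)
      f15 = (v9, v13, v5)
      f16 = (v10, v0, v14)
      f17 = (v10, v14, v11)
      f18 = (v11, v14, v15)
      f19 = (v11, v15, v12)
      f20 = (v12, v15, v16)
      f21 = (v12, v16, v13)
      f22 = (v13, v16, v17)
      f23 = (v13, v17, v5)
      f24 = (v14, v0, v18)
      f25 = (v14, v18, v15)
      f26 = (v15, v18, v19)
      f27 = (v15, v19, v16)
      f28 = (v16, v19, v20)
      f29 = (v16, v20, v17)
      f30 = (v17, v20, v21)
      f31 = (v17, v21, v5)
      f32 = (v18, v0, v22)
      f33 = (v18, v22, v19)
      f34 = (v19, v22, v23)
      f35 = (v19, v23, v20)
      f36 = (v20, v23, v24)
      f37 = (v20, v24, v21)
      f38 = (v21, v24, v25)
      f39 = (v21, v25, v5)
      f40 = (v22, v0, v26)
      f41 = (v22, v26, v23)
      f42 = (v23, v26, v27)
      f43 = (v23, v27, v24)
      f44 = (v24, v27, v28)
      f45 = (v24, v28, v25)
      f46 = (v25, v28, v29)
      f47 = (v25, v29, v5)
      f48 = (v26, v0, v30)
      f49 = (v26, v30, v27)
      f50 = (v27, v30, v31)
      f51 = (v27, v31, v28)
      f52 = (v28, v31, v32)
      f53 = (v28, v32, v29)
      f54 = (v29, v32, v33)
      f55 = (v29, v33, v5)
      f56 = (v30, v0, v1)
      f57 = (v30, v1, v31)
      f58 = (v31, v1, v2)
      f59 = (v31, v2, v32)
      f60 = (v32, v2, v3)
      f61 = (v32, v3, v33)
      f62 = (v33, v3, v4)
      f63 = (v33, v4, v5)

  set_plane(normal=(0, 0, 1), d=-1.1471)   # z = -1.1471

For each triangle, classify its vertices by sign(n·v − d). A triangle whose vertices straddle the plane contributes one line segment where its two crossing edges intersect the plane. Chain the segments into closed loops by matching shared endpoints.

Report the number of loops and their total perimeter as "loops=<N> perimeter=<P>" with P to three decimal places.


Straddling triangles (16 of 64):
  (v1,v6,v2) [--+] → (0.797093, 0.547721, -1.1471)–(1.02395, 0, -1.1471)  len=0.5928
  (v2,v6,v7) [+-+] → (0.797093, 0.547721, -1.1471)–(0.724042, 0.724042, -1.1471)  len=0.1909
  (v6,v10,v7) [--+] → (0.176321, 0.950904, -1.1471)–(0.724042, 0.724042, -1.1471)  len=0.5928
  (v7,v10,v11) [+-+] → (0.176321, 0.950904, -1.1471)–(0, 1.02395, -1.1471)  len=0.1909
  (v10,v14,v11) [--+] → (-0.547721, 0.797093, -1.1471)–(0, 1.02395, -1.1471)  len=0.5928
  (v11,v14,v15) [+-+] → (-0.547721, 0.797093, -1.1471)–(-0.724042, 0.724042, -1.1471)  len=0.1909
  (v14,v18,v15) [--+] → (-0.950904, 0.176321, -1.1471)–(-0.724042, 0.724042, -1.1471)  len=0.5928
  (v15,v18,v19) [+-+] → (-0.950904, 0.176321, -1.1471)–(-1.02395, 0, -1.1471)  len=0.1909
  (v18,v22,v19) [--+] → (-0.797093, -0.547721, -1.1471)–(-1.02395, 0, -1.1471)  len=0.5928
  (v19,v22,v23) [+-+] → (-0.797093, -0.547721, -1.1471)–(-0.724042, -0.724042, -1.1471)  len=0.1909
  (v22,v26,v23) [--+] → (-0.176321, -0.950904, -1.1471)–(-0.724042, -0.724042, -1.1471)  len=0.5928
  (v23,v26,v27) [+-+] → (-0.176321, -0.950904, -1.1471)–(0, -1.02395, -1.1471)  len=0.1909
  (v26,v30,v27) [--+] → (0.547721, -0.797093, -1.1471)–(0, -1.02395, -1.1471)  len=0.5928
  (v27,v30,v31) [+-+] → (0.547721, -0.797093, -1.1471)–(0.724042, -0.724042, -1.1471)  len=0.1909
  (v30,v1,v31) [--+] → (0.950904, -0.176321, -1.1471)–(0.724042, -0.724042, -1.1471)  len=0.5928
  (v31,v1,v2) [+-+] → (0.950904, -0.176321, -1.1471)–(1.02395, 0, -1.1471)  len=0.1909

Chained into 1 loop(s):
  loop 1: 16 segments, perimeter = 6.2696
Total perimeter = 6.270

loops=1 perimeter=6.270


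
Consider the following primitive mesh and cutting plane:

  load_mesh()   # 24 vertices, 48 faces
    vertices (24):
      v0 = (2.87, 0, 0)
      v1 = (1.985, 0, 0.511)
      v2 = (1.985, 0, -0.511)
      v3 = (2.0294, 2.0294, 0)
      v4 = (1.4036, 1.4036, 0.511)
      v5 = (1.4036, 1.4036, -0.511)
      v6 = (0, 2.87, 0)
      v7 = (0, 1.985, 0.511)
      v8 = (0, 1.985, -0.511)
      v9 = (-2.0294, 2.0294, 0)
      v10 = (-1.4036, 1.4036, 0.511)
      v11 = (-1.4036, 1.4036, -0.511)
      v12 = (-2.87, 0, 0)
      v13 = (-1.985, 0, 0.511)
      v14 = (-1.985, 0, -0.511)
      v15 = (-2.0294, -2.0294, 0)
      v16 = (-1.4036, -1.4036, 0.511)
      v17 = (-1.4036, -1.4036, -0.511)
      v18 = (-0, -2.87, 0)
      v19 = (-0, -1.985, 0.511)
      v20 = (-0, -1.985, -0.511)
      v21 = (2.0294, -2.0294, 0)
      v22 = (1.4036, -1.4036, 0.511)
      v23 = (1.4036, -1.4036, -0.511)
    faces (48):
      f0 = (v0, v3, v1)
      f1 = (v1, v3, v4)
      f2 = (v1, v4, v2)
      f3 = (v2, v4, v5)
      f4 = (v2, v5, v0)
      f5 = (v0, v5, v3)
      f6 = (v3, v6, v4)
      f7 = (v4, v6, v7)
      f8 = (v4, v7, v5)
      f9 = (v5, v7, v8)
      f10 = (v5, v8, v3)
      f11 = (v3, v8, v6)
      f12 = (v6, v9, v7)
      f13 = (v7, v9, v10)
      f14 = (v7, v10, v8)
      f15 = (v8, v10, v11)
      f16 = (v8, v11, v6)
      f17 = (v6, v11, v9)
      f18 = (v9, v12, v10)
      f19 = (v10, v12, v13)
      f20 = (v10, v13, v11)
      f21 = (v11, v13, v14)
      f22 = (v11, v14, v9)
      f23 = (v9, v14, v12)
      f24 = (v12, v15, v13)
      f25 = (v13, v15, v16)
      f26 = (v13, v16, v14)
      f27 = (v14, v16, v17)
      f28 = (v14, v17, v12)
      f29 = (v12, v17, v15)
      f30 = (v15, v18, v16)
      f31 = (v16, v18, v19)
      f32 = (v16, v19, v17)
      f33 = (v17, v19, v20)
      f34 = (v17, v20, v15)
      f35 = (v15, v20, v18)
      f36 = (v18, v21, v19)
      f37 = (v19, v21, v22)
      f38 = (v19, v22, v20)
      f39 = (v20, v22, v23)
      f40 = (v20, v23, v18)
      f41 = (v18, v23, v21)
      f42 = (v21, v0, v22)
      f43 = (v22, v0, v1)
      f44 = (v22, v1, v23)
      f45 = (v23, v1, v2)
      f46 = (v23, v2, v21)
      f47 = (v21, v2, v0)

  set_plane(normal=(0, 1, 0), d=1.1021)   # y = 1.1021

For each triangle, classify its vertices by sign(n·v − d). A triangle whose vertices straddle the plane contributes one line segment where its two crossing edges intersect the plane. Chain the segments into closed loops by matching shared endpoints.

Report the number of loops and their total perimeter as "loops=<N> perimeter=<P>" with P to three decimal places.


Straddling triangles (12 of 48):
  (v0,v3,v1) [-+-] → (2.4135, 1.1021, 0)–(2.00911, 1.1021, 0.233493)  len=0.4670
  (v1,v3,v4) [-++] → (2.00911, 1.1021, 0.233493)–(1.52849, 1.1021, 0.511)  len=0.5550
  (v1,v4,v2) [-+-] → (1.52849, 1.1021, 0.511)–(1.52849, 1.1021, 0.29147)  len=0.2195
  (v2,v4,v5) [-++] → (1.52849, 1.1021, 0.29147)–(1.52849, 1.1021, -0.511)  len=0.8025
  (v2,v5,v0) [-+-] → (1.52849, 1.1021, -0.511)–(1.71859, 1.1021, -0.401235)  len=0.2195
  (v0,v5,v3) [-++] → (1.71859, 1.1021, -0.401235)–(2.4135, 1.1021, 0)  len=0.8024
  (v9,v12,v10) [+-+] → (-2.4135, 1.1021, 0)–(-1.71859, 1.1021, 0.401235)  len=0.8024
  (v10,v12,v13) [+--] → (-1.71859, 1.1021, 0.401235)–(-1.52849, 1.1021, 0.511)  len=0.2195
  (v10,v13,v11) [+-+] → (-1.52849, 1.1021, 0.511)–(-1.52849, 1.1021, -0.29147)  len=0.8025
  (v11,v13,v14) [+--] → (-1.52849, 1.1021, -0.29147)–(-1.52849, 1.1021, -0.511)  len=0.2195
  (v11,v14,v9) [+-+] → (-1.52849, 1.1021, -0.511)–(-2.00911, 1.1021, -0.233493)  len=0.5550
  (v9,v14,v12) [+--] → (-2.00911, 1.1021, -0.233493)–(-2.4135, 1.1021, 0)  len=0.4670

Chained into 2 loop(s):
  loop 1: 6 segments, perimeter = 3.0659
  loop 2: 6 segments, perimeter = 3.0659
Total perimeter = 6.132

loops=2 perimeter=6.132


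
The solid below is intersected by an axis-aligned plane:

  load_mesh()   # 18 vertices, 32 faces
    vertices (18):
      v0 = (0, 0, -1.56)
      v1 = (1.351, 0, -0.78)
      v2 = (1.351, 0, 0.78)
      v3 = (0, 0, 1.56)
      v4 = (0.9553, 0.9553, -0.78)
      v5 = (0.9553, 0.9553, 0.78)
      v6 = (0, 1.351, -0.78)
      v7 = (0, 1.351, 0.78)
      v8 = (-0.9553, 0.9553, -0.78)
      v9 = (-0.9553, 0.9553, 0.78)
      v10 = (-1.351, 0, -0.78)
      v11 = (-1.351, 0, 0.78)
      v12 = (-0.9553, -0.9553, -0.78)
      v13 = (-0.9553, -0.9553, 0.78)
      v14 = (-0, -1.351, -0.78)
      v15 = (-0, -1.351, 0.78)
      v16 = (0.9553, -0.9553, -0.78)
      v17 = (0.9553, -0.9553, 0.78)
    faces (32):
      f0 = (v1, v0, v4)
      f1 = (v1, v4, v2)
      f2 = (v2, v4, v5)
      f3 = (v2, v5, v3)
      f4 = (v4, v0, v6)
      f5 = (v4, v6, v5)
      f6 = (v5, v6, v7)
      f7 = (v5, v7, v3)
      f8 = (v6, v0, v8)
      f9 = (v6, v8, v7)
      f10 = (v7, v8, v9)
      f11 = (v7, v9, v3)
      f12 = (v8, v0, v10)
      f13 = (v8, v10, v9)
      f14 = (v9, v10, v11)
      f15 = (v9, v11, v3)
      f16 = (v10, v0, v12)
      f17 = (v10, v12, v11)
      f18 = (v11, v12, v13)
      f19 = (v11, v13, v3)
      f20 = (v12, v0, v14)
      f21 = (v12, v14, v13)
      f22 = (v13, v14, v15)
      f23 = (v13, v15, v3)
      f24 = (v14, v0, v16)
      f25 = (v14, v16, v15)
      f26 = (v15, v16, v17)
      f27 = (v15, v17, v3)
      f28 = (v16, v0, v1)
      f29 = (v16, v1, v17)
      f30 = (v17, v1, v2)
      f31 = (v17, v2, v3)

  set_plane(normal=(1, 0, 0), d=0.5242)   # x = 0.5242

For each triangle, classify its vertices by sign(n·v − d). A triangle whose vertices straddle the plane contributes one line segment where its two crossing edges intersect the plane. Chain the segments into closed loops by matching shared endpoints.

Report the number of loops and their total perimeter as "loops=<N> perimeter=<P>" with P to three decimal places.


loops=1 perimeter=8.092

Straddling triangles (12 of 32):
  (v1,v0,v4) [+-+] → (0.5242, 0, -1.25735)–(0.5242, 0.5242, -1.13199)  len=0.5390
  (v2,v5,v3) [++-] → (0.5242, 0.5242, 1.13199)–(0.5242, 0, 1.25735)  len=0.5390
  (v4,v0,v6) [+--] → (0.5242, 0.5242, -1.13199)–(0.5242, 1.13387, -0.78)  len=0.7040
  (v4,v6,v5) [+-+] → (0.5242, 1.13387, -0.78)–(0.5242, 1.13387, 0.0760159)  len=0.8560
  (v5,v6,v7) [+--] → (0.5242, 1.13387, 0.0760159)–(0.5242, 1.13387, 0.78)  len=0.7040
  (v5,v7,v3) [+--] → (0.5242, 1.13387, 0.78)–(0.5242, 0.5242, 1.13199)  len=0.7040
  (v14,v0,v16) [--+] → (0.5242, -0.5242, -1.13199)–(0.5242, -1.13387, -0.78)  len=0.7040
  (v14,v16,v15) [-+-] → (0.5242, -1.13387, -0.78)–(0.5242, -1.13387, -0.0760159)  len=0.7040
  (v15,v16,v17) [-++] → (0.5242, -1.13387, -0.0760159)–(0.5242, -1.13387, 0.78)  len=0.8560
  (v15,v17,v3) [-+-] → (0.5242, -1.13387, 0.78)–(0.5242, -0.5242, 1.13199)  len=0.7040
  (v16,v0,v1) [+-+] → (0.5242, -0.5242, -1.13199)–(0.5242, 0, -1.25735)  len=0.5390
  (v17,v2,v3) [++-] → (0.5242, 0, 1.25735)–(0.5242, -0.5242, 1.13199)  len=0.5390

Chained into 1 loop(s):
  loop 1: 12 segments, perimeter = 8.0919
Total perimeter = 8.092


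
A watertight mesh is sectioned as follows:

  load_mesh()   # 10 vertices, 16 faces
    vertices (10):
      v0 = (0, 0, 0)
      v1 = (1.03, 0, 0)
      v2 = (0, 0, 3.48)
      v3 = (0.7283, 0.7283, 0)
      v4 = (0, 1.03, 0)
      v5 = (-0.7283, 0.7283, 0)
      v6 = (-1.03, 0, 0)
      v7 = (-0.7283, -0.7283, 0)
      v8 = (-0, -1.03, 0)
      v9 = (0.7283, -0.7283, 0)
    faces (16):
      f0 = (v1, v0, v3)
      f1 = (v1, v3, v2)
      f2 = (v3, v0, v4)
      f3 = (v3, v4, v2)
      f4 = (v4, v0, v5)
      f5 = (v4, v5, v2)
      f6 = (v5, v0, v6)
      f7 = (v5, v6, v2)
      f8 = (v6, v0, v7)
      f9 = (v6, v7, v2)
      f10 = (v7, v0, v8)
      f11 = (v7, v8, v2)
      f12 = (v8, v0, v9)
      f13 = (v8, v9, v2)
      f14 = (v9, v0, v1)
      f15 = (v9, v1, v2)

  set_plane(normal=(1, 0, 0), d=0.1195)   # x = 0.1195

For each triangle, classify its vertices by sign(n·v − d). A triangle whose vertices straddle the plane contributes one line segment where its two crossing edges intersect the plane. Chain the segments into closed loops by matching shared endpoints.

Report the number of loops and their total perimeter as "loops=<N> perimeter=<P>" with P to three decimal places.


loops=1 perimeter=8.440

Straddling triangles (8 of 16):
  (v1,v0,v3) [+-+] → (0.1195, 0, 0)–(0.1195, 0.1195, 0)  len=0.1195
  (v1,v3,v2) [++-] → (0.1195, 0.1195, 2.909)–(0.1195, 0, 3.07625)  len=0.2056
  (v3,v0,v4) [+--] → (0.1195, 0.1195, 0)–(0.1195, 0.980497, 0)  len=0.8610
  (v3,v4,v2) [+--] → (0.1195, 0.980497, 0)–(0.1195, 0.1195, 2.909)  len=3.0337
  (v8,v0,v9) [--+] → (0.1195, -0.1195, 0)–(0.1195, -0.980497, 0)  len=0.8610
  (v8,v9,v2) [-+-] → (0.1195, -0.980497, 0)–(0.1195, -0.1195, 2.909)  len=3.0337
  (v9,v0,v1) [+-+] → (0.1195, -0.1195, 0)–(0.1195, 0, 0)  len=0.1195
  (v9,v1,v2) [++-] → (0.1195, 0, 3.07625)–(0.1195, -0.1195, 2.909)  len=0.2056

Chained into 1 loop(s):
  loop 1: 8 segments, perimeter = 8.4396
Total perimeter = 8.440


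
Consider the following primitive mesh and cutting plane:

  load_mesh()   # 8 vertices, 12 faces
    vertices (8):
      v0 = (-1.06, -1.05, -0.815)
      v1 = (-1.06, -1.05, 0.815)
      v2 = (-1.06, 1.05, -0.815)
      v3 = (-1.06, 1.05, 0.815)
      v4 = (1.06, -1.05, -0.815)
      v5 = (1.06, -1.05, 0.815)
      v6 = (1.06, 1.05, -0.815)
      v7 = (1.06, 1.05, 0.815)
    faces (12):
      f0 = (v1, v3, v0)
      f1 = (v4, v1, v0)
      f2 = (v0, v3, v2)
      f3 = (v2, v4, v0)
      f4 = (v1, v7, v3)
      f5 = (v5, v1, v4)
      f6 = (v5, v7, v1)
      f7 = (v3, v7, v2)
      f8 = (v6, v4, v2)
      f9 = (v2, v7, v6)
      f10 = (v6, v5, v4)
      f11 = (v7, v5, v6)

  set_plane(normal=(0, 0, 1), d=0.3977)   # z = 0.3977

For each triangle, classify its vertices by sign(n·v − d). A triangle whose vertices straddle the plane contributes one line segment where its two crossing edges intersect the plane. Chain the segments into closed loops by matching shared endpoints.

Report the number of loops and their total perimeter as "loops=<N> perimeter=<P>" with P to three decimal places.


Straddling triangles (8 of 12):
  (v1,v3,v0) [++-] → (-1.06, 0.512374, 0.3977)–(-1.06, -1.05, 0.3977)  len=1.5624
  (v4,v1,v0) [-+-] → (-0.517254, -1.05, 0.3977)–(-1.06, -1.05, 0.3977)  len=0.5427
  (v0,v3,v2) [-+-] → (-1.06, 0.512374, 0.3977)–(-1.06, 1.05, 0.3977)  len=0.5376
  (v5,v1,v4) [++-] → (-0.517254, -1.05, 0.3977)–(1.06, -1.05, 0.3977)  len=1.5773
  (v3,v7,v2) [++-] → (0.517254, 1.05, 0.3977)–(-1.06, 1.05, 0.3977)  len=1.5773
  (v2,v7,v6) [-+-] → (0.517254, 1.05, 0.3977)–(1.06, 1.05, 0.3977)  len=0.5427
  (v6,v5,v4) [-+-] → (1.06, -0.512374, 0.3977)–(1.06, -1.05, 0.3977)  len=0.5376
  (v7,v5,v6) [++-] → (1.06, -0.512374, 0.3977)–(1.06, 1.05, 0.3977)  len=1.5624

Chained into 1 loop(s):
  loop 1: 8 segments, perimeter = 8.4400
Total perimeter = 8.440

loops=1 perimeter=8.440


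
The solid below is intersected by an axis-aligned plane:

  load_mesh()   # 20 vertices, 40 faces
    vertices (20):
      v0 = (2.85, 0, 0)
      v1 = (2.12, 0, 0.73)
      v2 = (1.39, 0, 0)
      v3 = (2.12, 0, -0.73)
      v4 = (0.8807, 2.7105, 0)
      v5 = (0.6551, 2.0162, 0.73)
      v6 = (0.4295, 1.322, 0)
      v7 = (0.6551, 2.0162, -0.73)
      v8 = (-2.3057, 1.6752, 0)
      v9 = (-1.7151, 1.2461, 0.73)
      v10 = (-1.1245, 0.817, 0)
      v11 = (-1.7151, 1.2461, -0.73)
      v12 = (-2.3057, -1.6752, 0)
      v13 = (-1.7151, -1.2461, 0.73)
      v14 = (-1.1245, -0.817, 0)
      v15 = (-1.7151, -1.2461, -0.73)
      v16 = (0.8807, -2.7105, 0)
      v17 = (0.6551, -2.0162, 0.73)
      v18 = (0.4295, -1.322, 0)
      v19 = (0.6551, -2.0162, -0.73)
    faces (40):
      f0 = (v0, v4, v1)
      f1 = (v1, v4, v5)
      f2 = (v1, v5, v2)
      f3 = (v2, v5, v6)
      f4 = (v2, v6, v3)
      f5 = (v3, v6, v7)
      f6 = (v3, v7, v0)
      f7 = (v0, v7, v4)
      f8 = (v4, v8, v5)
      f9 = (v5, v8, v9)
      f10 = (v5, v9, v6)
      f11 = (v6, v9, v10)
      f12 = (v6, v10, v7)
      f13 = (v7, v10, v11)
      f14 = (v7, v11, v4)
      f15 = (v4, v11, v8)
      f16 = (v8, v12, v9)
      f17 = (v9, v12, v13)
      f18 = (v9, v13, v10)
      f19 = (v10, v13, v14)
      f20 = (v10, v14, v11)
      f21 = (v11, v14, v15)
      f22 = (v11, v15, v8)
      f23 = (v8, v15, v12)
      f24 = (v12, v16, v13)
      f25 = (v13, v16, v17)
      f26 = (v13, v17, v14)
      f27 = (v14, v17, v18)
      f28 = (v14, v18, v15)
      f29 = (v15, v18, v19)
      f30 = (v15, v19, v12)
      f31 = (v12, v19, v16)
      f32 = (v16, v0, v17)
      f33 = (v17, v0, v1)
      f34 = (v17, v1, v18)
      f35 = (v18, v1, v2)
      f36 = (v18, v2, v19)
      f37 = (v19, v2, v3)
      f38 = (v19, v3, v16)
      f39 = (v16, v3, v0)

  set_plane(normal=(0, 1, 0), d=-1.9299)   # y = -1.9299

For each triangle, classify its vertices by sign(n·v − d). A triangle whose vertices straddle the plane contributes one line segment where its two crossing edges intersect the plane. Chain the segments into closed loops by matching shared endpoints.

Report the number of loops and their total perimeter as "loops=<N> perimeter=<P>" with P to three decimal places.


loops=1 perimeter=6.922

Straddling triangles (14 of 40):
  (v12,v16,v13) [+-+] → (-1.5218, -1.9299, 0)–(-0.502994, -1.9299, 0.389127)  len=1.0906
  (v13,v16,v17) [+--] → (-0.502994, -1.9299, 0.389127)–(0.389487, -1.9299, 0.73)  len=0.9554
  (v13,v17,v14) [+-+] → (0.389487, -1.9299, 0.73)–(0.527032, -1.9299, 0.677466)  len=0.1472
  (v14,v17,v18) [+-+] → (0.527032, -1.9299, 0.677466)–(0.627054, -1.9299, 0.639249)  len=0.1071
  (v15,v18,v19) [++-] → (0.627054, -1.9299, -0.639249)–(0.389487, -1.9299, -0.73)  len=0.2543
  (v15,v19,v12) [+-+] → (0.389487, -1.9299, -0.73)–(-0.0942168, -1.9299, -0.545252)  len=0.5178
  (v12,v19,v16) [+--] → (-0.0942168, -1.9299, -0.545252)–(-1.5218, -1.9299, 0)  len=1.5282
  (v16,v0,v17) [-+-] → (1.44784, -1.9299, 0)–(0.749049, -1.9299, 0.698754)  len=0.9882
  (v17,v0,v1) [-++] → (0.749049, -1.9299, 0.698754)–(0.717803, -1.9299, 0.73)  len=0.0442
  (v17,v1,v18) [-++] → (0.717803, -1.9299, 0.73)–(0.627054, -1.9299, 0.639249)  len=0.1283
  (v18,v2,v19) [++-] → (0.686556, -1.9299, -0.698754)–(0.627054, -1.9299, -0.639249)  len=0.0841
  (v19,v2,v3) [-++] → (0.686556, -1.9299, -0.698754)–(0.717803, -1.9299, -0.73)  len=0.0442
  (v19,v3,v16) [-+-] → (0.717803, -1.9299, -0.73)–(1.23761, -1.9299, -0.210234)  len=0.7351
  (v16,v3,v0) [-++] → (1.23761, -1.9299, -0.210234)–(1.44784, -1.9299, 0)  len=0.2973

Chained into 1 loop(s):
  loop 1: 14 segments, perimeter = 6.9220
Total perimeter = 6.922


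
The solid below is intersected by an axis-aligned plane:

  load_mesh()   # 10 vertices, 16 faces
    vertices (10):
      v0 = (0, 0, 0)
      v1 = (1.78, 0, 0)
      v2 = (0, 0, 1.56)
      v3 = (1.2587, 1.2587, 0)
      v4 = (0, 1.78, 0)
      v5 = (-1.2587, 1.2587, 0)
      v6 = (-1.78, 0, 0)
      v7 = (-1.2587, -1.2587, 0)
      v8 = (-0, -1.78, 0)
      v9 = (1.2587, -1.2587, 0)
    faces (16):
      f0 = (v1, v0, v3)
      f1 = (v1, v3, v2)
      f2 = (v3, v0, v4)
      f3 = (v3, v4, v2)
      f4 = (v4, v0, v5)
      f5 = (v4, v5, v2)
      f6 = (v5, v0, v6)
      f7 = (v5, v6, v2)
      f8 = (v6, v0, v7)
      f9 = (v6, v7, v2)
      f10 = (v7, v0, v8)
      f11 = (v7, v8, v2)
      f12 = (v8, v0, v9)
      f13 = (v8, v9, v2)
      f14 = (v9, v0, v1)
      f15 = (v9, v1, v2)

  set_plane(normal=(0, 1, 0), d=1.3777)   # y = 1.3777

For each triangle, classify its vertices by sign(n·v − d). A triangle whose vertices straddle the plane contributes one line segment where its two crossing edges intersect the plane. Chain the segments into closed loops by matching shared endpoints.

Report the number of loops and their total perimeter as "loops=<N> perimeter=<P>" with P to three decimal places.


loops=1 perimeter=4.009

Straddling triangles (4 of 16):
  (v3,v0,v4) [--+] → (0, 1.3777, 0)–(0.97137, 1.3777, 0)  len=0.9714
  (v3,v4,v2) [-+-] → (0.97137, 1.3777, 0)–(0, 1.3777, 0.352578)  len=1.0334
  (v4,v0,v5) [+--] → (0, 1.3777, 0)–(-0.97137, 1.3777, 0)  len=0.9714
  (v4,v5,v2) [+--] → (-0.97137, 1.3777, 0)–(0, 1.3777, 0.352578)  len=1.0334

Chained into 1 loop(s):
  loop 1: 4 segments, perimeter = 4.0095
Total perimeter = 4.009


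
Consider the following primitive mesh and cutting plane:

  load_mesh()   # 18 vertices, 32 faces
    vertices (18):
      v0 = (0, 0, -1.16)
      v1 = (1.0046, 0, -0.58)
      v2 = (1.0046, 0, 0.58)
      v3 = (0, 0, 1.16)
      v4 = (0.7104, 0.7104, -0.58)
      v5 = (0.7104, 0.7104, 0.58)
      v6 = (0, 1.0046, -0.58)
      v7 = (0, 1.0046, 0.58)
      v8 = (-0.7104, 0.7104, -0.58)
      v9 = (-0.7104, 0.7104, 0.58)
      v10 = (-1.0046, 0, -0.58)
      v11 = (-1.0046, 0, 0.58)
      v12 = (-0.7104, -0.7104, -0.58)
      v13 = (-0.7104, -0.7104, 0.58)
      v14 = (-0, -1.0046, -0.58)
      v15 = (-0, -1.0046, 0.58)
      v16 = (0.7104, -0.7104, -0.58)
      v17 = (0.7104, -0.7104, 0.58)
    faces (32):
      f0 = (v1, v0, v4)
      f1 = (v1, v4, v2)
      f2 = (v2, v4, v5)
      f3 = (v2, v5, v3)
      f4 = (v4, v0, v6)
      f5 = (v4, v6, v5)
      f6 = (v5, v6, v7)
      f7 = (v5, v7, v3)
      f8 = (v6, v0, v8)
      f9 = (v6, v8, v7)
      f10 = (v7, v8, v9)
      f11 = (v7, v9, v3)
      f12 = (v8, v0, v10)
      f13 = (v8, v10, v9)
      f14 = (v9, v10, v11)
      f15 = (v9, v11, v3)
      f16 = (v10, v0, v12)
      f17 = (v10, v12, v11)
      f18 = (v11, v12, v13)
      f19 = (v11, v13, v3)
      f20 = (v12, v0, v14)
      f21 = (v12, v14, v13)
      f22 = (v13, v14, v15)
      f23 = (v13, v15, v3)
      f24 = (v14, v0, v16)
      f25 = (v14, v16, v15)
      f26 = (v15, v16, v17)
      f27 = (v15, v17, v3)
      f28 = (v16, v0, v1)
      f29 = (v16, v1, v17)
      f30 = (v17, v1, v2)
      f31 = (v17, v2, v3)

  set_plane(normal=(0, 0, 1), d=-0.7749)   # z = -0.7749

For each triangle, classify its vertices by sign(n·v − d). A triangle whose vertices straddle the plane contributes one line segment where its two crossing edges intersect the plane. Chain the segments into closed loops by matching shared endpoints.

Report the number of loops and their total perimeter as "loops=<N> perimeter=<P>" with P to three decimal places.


Straddling triangles (8 of 32):
  (v1,v0,v4) [+-+] → (0.66702, 0, -0.7749)–(0.471681, 0.471681, -0.7749)  len=0.5105
  (v4,v0,v6) [+-+] → (0.471681, 0.471681, -0.7749)–(0, 0.66702, -0.7749)  len=0.5105
  (v6,v0,v8) [+-+] → (0, 0.66702, -0.7749)–(-0.471681, 0.471681, -0.7749)  len=0.5105
  (v8,v0,v10) [+-+] → (-0.471681, 0.471681, -0.7749)–(-0.66702, 0, -0.7749)  len=0.5105
  (v10,v0,v12) [+-+] → (-0.66702, 0, -0.7749)–(-0.471681, -0.471681, -0.7749)  len=0.5105
  (v12,v0,v14) [+-+] → (-0.471681, -0.471681, -0.7749)–(0, -0.66702, -0.7749)  len=0.5105
  (v14,v0,v16) [+-+] → (0, -0.66702, -0.7749)–(0.471681, -0.471681, -0.7749)  len=0.5105
  (v16,v0,v1) [+-+] → (0.471681, -0.471681, -0.7749)–(0.66702, 0, -0.7749)  len=0.5105

Chained into 1 loop(s):
  loop 1: 8 segments, perimeter = 4.0842
Total perimeter = 4.084

loops=1 perimeter=4.084


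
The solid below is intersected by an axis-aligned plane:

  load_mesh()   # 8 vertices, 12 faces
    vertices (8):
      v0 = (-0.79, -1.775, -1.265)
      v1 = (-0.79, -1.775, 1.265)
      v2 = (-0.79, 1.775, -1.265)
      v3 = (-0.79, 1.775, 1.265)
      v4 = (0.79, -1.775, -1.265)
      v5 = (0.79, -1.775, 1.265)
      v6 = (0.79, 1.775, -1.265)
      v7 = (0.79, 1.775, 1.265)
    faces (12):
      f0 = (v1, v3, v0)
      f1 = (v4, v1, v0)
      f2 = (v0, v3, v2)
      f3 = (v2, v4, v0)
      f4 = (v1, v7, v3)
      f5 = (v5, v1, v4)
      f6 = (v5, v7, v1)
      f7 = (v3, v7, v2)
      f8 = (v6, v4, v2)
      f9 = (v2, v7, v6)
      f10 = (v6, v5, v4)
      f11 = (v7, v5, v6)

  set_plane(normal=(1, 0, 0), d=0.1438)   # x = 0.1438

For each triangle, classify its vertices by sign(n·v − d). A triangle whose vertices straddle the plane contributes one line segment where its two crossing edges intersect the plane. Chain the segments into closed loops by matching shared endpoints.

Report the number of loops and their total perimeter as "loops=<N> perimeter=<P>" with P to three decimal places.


loops=1 perimeter=12.160

Straddling triangles (8 of 12):
  (v4,v1,v0) [+--] → (0.1438, -1.775, -0.230262)–(0.1438, -1.775, -1.265)  len=1.0347
  (v2,v4,v0) [-+-] → (0.1438, -0.323095, -1.265)–(0.1438, -1.775, -1.265)  len=1.4519
  (v1,v7,v3) [-+-] → (0.1438, 0.323095, 1.265)–(0.1438, 1.775, 1.265)  len=1.4519
  (v5,v1,v4) [+-+] → (0.1438, -1.775, 1.265)–(0.1438, -1.775, -0.230262)  len=1.4953
  (v5,v7,v1) [++-] → (0.1438, 0.323095, 1.265)–(0.1438, -1.775, 1.265)  len=2.0981
  (v3,v7,v2) [-+-] → (0.1438, 1.775, 1.265)–(0.1438, 1.775, 0.230262)  len=1.0347
  (v6,v4,v2) [++-] → (0.1438, -0.323095, -1.265)–(0.1438, 1.775, -1.265)  len=2.0981
  (v2,v7,v6) [-++] → (0.1438, 1.775, 0.230262)–(0.1438, 1.775, -1.265)  len=1.4953

Chained into 1 loop(s):
  loop 1: 8 segments, perimeter = 12.1600
Total perimeter = 12.160
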